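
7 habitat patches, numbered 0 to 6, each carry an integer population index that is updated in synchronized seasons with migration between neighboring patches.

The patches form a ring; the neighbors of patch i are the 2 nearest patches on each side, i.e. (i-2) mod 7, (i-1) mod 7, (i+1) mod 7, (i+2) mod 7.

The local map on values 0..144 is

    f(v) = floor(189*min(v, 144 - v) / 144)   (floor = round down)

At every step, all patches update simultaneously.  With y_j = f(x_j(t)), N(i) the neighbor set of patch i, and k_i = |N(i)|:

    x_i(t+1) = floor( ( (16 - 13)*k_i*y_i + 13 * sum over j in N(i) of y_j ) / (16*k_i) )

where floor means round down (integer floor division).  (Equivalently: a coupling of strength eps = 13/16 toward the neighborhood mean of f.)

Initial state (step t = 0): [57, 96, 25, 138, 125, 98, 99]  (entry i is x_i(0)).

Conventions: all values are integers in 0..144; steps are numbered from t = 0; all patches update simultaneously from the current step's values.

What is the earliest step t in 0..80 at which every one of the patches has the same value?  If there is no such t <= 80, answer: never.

Simulating step by step:
t=0: [57, 96, 25, 138, 125, 98, 99]  (not all equal)
t=1: [57, 46, 40, 37, 36, 44, 55]  (not all equal)
t=2: [62, 61, 56, 52, 55, 59, 61]  (not all equal)
t=3: [78, 76, 74, 74, 74, 75, 77]  (not all equal)
t=4: [88, 88, 89, 90, 89, 88, 88]  (not all equal)
t=5: [72, 72, 72, 72, 72, 72, 72]  (all equal)

Answer: 5
Key observation: Synchronization is absorbing here: once all patches are equal they stay equal, and step 5 is the first all-equal step.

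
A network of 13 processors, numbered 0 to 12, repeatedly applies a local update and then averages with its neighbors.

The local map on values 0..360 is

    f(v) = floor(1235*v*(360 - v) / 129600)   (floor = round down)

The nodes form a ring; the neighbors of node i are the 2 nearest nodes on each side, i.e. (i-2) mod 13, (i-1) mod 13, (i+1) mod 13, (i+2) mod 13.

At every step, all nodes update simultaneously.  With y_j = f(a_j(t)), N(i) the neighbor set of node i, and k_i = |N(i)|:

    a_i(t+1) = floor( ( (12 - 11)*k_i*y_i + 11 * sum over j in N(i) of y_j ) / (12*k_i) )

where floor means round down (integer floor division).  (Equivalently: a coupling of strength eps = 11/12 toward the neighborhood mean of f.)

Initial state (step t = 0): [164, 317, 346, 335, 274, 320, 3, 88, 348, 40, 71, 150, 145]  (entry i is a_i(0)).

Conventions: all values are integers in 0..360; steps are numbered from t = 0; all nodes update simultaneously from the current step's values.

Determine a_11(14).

Answer: a_11(14) = 306

Derivation:
t=0: [164, 317, 346, 335, 274, 320, 3, 88, 348, 40, 71, 150, 145]
t=1: [202, 177, 172, 125, 77, 134, 141, 85, 130, 184, 189, 235, 237]
t=2: [293, 293, 277, 277, 285, 253, 253, 287, 282, 275, 288, 297, 297]
t=3: [190, 199, 200, 216, 235, 222, 220, 233, 217, 197, 196, 194, 186]
t=4: [305, 303, 297, 294, 294, 287, 287, 294, 296, 297, 303, 306, 306]
t=5: [163, 169, 173, 181, 189, 188, 187, 188, 181, 171, 167, 163, 160]
t=6: [305, 306, 306, 307, 307, 307, 307, 307, 307, 307, 306, 305, 305]
t=7: [158, 157, 156, 155, 155, 155, 155, 155, 155, 156, 157, 157, 158]
t=8: [303, 303, 302, 302, 302, 302, 302, 302, 302, 302, 303, 303, 303]
t=9: [164, 164, 165, 165, 166, 166, 166, 166, 165, 165, 164, 164, 164]
t=10: [306, 306, 306, 306, 306, 306, 306, 306, 306, 306, 306, 306, 306]
t=11: [157, 157, 157, 157, 157, 157, 157, 157, 157, 157, 157, 157, 157]
t=12: [303, 303, 303, 303, 303, 303, 303, 303, 303, 303, 303, 303, 303]
t=13: [164, 164, 164, 164, 164, 164, 164, 164, 164, 164, 164, 164, 164]
t=14: [306, 306, 306, 306, 306, 306, 306, 306, 306, 306, 306, 306, 306]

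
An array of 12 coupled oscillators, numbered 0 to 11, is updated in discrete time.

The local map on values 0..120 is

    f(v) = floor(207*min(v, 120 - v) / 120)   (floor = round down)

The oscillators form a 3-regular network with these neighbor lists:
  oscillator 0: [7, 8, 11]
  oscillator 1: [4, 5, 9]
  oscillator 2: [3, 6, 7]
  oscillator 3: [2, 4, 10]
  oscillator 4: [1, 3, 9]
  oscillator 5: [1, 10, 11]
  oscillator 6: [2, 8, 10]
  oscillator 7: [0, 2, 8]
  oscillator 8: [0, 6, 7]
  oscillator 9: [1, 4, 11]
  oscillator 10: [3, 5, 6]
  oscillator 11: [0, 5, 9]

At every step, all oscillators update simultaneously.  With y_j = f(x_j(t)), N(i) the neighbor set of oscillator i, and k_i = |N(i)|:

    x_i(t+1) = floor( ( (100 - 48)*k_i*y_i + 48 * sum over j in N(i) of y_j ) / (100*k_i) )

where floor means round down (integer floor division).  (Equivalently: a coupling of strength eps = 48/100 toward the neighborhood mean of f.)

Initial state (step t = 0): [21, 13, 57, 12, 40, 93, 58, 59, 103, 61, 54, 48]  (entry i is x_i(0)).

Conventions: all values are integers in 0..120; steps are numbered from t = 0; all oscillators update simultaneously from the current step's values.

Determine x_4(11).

Simulating step by step:
t=0: [21, 13, 57, 12, 40, 93, 58, 59, 103, 61, 54, 48]
t=1: [52, 46, 86, 52, 58, 55, 87, 78, 53, 80, 74, 71]
t=2: [85, 83, 64, 84, 89, 87, 65, 75, 82, 77, 79, 84]
t=3: [63, 62, 87, 67, 59, 60, 85, 75, 70, 66, 70, 62]
t=4: [93, 99, 65, 86, 97, 99, 67, 78, 82, 96, 85, 99]
t=5: [51, 37, 84, 61, 41, 39, 82, 70, 67, 39, 60, 38]
t=6: [83, 65, 72, 90, 73, 71, 74, 83, 85, 66, 90, 69]
t=7: [66, 90, 73, 60, 80, 80, 71, 65, 64, 90, 60, 83]
t=8: [88, 56, 87, 94, 68, 70, 88, 92, 93, 55, 94, 66]
t=9: [58, 92, 52, 53, 83, 82, 51, 50, 49, 93, 52, 85]
t=10: [88, 52, 88, 85, 62, 65, 87, 88, 87, 51, 85, 64]
t=11: [61, 91, 55, 65, 89, 88, 56, 55, 55, 90, 64, 87]

Answer: x_4(11) = 89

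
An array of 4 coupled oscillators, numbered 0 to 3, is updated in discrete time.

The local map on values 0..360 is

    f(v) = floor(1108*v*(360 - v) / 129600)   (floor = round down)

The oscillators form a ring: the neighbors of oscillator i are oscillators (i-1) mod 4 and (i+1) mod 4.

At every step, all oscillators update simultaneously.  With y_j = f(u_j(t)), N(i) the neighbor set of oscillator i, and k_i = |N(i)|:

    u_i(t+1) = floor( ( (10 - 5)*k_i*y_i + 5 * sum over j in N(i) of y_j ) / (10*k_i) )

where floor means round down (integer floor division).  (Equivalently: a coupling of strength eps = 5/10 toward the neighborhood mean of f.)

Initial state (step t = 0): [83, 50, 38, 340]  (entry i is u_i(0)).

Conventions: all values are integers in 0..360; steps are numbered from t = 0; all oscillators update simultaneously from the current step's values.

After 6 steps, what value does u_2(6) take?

Answer: u_2(6) = 244

Derivation:
t=0: [83, 50, 38, 340]
t=1: [145, 141, 99, 104]
t=2: [255, 253, 232, 235]
t=3: [234, 235, 247, 245]
t=4: [248, 248, 241, 242]
t=5: [238, 239, 242, 242]
t=6: [246, 246, 244, 245]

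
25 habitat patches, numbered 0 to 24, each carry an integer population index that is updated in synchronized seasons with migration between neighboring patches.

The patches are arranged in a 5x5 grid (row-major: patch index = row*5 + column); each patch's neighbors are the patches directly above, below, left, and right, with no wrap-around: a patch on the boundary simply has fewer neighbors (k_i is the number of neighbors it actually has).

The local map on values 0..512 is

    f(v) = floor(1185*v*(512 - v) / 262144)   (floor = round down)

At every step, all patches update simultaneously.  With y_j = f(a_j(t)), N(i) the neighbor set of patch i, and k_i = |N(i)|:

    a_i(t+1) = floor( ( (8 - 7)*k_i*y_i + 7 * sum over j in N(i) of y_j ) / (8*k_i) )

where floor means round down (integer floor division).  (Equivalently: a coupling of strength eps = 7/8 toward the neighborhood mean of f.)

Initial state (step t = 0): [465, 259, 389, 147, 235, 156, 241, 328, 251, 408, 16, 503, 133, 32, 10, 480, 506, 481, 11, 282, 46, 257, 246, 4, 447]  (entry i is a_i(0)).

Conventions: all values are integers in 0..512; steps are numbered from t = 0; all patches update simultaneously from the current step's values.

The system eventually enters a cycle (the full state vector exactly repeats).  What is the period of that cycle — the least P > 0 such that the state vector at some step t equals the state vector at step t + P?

Simulating step by step:
t=0: [465, 259, 389, 147, 235, 156, 241, 328, 251, 408, 16, 503, 133, 32, 10, 480, 506, 481, 11, 282, 46, 257, 246, 4, 447]
t=1: [251, 214, 263, 265, 226, 156, 220, 260, 206, 202, 103, 127, 122, 133, 164, 50, 100, 130, 98, 88, 171, 154, 145, 132, 148]
t=2: [272, 293, 293, 291, 289, 257, 267, 274, 276, 278, 191, 220, 238, 233, 229, 199, 197, 208, 207, 220, 187, 232, 233, 222, 202]
t=3: [293, 292, 291, 291, 291, 289, 292, 293, 292, 292, 287, 286, 290, 291, 292, 277, 286, 287, 289, 287, 285, 283, 290, 287, 289]
t=4: [290, 290, 290, 290, 290, 290, 290, 290, 290, 290, 292, 291, 290, 290, 290, 291, 292, 291, 290, 290, 292, 291, 291, 291, 291]
t=5: [291, 291, 291, 291, 291, 290, 290, 291, 291, 291, 290, 290, 290, 291, 291, 290, 290, 290, 290, 290, 290, 290, 290, 290, 290]
t=6: [290, 290, 290, 290, 290, 290, 290, 290, 290, 290, 291, 291, 290, 290, 290, 291, 291, 291, 290, 290, 291, 291, 291, 291, 291]
t=7: [291, 291, 291, 291, 291, 290, 290, 291, 291, 291, 290, 290, 290, 291, 291, 290, 290, 290, 290, 290, 290, 290, 290, 290, 290]

Answer: 2
Key observation: The state at step 5, [291, 291, 291, 291, 291, 290, 290, 291, 291, 291, 290, 290, 290, 291, 291, 290, 290, 290, 290, 290, 290, 290, 290, 290, 290], reappears at step 7 — and no state repeats earlier — so the cycle the system enters has period 2.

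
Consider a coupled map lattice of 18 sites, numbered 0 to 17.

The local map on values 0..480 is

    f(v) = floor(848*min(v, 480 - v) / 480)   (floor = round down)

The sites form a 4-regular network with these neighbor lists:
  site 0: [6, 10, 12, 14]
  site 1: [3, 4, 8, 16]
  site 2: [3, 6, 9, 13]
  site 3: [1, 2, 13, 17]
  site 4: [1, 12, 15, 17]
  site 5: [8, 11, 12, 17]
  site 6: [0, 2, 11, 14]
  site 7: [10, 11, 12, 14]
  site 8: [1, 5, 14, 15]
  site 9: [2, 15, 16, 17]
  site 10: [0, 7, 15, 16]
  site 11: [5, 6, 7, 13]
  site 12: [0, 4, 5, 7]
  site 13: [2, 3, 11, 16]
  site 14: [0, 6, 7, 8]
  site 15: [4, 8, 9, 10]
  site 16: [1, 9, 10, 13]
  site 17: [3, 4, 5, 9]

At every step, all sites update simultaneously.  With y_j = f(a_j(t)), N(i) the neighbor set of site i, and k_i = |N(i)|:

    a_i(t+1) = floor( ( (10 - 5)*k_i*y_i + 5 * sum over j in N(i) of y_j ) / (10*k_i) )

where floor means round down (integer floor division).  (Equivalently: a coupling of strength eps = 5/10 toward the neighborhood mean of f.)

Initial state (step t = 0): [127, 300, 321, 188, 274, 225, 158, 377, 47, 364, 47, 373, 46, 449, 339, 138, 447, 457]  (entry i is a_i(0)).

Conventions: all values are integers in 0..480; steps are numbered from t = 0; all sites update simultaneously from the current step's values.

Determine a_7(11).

Answer: a_7(11) = 351

Derivation:
t=0: [127, 300, 321, 188, 274, 225, 158, 377, 47, 364, 47, 373, 46, 449, 339, 138, 447, 457]
t=1: [198, 263, 248, 252, 266, 247, 257, 165, 192, 179, 129, 208, 186, 134, 220, 213, 111, 182]
t=2: [341, 355, 372, 369, 365, 374, 385, 309, 364, 320, 265, 349, 342, 289, 365, 345, 243, 348]
t=3: [246, 237, 217, 220, 218, 207, 192, 283, 208, 275, 339, 239, 238, 297, 216, 252, 361, 225]
t=4: [380, 377, 368, 384, 397, 383, 369, 358, 379, 355, 296, 382, 398, 336, 373, 371, 274, 386]
t=5: [194, 197, 203, 184, 158, 168, 189, 211, 180, 224, 280, 191, 160, 239, 190, 204, 304, 171]
t=6: [333, 328, 363, 341, 301, 302, 338, 349, 326, 363, 349, 346, 302, 377, 338, 348, 344, 312]
t=7: [260, 268, 213, 241, 296, 296, 243, 244, 269, 224, 235, 240, 297, 206, 251, 244, 230, 283]
t=8: [389, 377, 387, 393, 345, 345, 408, 403, 375, 390, 410, 402, 343, 385, 401, 396, 396, 357]
t=9: [158, 181, 157, 167, 217, 216, 138, 148, 180, 164, 135, 152, 217, 158, 145, 162, 152, 207]
t=10: [279, 317, 276, 302, 360, 357, 256, 273, 314, 294, 255, 279, 354, 278, 265, 296, 274, 351]
t=11: [351, 291, 354, 310, 238, 245, 378, 351, 297, 323, 374, 344, 254, 352, 365, 316, 352, 247]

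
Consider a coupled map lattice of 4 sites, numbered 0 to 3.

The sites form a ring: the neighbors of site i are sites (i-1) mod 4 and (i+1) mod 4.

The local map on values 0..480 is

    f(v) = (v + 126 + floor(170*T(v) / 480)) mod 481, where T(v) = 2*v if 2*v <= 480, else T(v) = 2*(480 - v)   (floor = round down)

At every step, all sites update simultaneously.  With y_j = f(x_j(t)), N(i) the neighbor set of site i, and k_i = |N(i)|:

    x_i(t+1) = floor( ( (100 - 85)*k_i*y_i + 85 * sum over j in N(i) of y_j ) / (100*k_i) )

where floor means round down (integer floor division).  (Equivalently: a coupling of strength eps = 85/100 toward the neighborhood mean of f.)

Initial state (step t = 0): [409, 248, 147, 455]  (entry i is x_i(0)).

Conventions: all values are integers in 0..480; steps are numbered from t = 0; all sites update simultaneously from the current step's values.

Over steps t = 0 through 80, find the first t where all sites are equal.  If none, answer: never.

Answer: never
Key observation: The state at step 21 reappears at step 22 — the system is in a cycle of period 1 from step 21 on.  No step 0..22 is synchronized, and the cycle repeats forever, so no step up to 80 (or ever) has all sites equal.

Derivation:
t=0: [409, 248, 147, 455]  (not all equal)
t=1: [89, 212, 130, 221]  (not all equal)
t=2: [54, 267, 64, 269]  (not all equal)
t=3: [85, 201, 88, 201]  (not all equal)
t=4: [439, 302, 440, 302]  (not all equal)
t=5: [79, 107, 79, 107]  (not all equal)
t=6: [300, 267, 300, 267]  (not all equal)
t=7: [63, 70, 63, 70]  (not all equal)
t=8: [243, 234, 243, 234]  (not all equal)
t=9: [45, 53, 45, 53]  (not all equal)
t=10: [213, 204, 213, 204]  (not all equal)
t=11: [404, 77, 404, 77]  (not all equal)
t=12: [233, 125, 233, 125]  (not all equal)
t=13: [294, 87, 294, 87]  (not all equal)
t=14: [243, 100, 243, 100]  (not all equal)
t=15: [259, 91, 259, 91]  (not all equal)
t=16: [247, 93, 247, 93]  (not all equal)
t=17: [249, 91, 249, 91]  (not all equal)
t=18: [247, 90, 247, 90]  (not all equal)
t=19: [245, 90, 245, 90]  (not all equal)
t=20: [245, 89, 245, 89]  (not all equal)
t=21: [244, 89, 244, 89]  (not all equal)
t=22: [244, 89, 244, 89]  (not all equal)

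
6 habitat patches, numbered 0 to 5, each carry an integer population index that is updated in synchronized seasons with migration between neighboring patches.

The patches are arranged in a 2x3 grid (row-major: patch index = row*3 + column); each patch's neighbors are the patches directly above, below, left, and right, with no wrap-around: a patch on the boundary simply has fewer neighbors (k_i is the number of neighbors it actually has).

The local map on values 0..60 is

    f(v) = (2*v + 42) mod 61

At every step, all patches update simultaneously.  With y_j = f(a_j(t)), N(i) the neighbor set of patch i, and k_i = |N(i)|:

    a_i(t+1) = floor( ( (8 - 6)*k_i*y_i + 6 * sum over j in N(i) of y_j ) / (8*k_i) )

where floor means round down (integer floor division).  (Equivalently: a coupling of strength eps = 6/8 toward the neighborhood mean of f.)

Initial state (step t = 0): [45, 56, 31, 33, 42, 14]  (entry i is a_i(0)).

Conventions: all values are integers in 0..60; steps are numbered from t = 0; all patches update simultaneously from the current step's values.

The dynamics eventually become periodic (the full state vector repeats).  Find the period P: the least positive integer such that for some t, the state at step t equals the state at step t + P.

Simulating step by step:
t=0: [45, 56, 31, 33, 42, 14]
t=1: [32, 22, 26, 17, 23, 19]
t=2: [26, 32, 24, 30, 21, 27]
t=3: [40, 32, 37, 31, 36, 28]
t=4: [33, 38, 44, 30, 44, 49]
t=5: [48, 30, 30, 30, 31, 10]
t=6: [34, 35, 26, 32, 31, 31]
t=7: [48, 44, 43, 45, 45, 39]
t=8: [10, 10, 26, 12, 21, 20]
t=9: [2, 14, 16, 10, 12, 26]
t=10: [15, 18, 19, 19, 12, 15]
t=11: [16, 13, 15, 10, 13, 11]
t=12: [6, 9, 6, 7, 4, 7]
t=13: [57, 54, 57, 53, 55, 53]
t=14: [28, 31, 28, 30, 27, 30]
t=15: [40, 38, 40, 37, 40, 37]
t=16: [42, 14, 42, 13, 41, 13]
t=17: [7, 4, 7, 4, 6, 4]
t=18: [51, 54, 51, 53, 51, 53]
t=19: [25, 23, 25, 23, 25, 23]
t=20: [28, 30, 28, 30, 28, 30]
t=21: [40, 38, 40, 38, 40, 38]
t=22: [42, 14, 42, 14, 42, 14]
t=23: [7, 5, 7, 5, 7, 5]
t=24: [53, 55, 53, 55, 53, 55]
t=25: [29, 27, 29, 27, 29, 27]
t=26: [36, 38, 36, 38, 36, 38]
t=27: [56, 54, 56, 54, 56, 54]
t=28: [29, 31, 29, 31, 29, 31]
t=29: [42, 40, 42, 40, 42, 40]
t=30: [1, 3, 1, 3, 1, 3]
t=31: [47, 45, 47, 45, 47, 45]
t=32: [11, 13, 11, 13, 11, 13]
t=33: [6, 4, 6, 4, 6, 4]
t=34: [51, 53, 51, 53, 51, 53]
t=35: [25, 23, 25, 23, 25, 23]

Answer: 16
Key observation: The state at step 19, [25, 23, 25, 23, 25, 23], reappears at step 35 — and no state repeats earlier — so the cycle the system enters has period 16.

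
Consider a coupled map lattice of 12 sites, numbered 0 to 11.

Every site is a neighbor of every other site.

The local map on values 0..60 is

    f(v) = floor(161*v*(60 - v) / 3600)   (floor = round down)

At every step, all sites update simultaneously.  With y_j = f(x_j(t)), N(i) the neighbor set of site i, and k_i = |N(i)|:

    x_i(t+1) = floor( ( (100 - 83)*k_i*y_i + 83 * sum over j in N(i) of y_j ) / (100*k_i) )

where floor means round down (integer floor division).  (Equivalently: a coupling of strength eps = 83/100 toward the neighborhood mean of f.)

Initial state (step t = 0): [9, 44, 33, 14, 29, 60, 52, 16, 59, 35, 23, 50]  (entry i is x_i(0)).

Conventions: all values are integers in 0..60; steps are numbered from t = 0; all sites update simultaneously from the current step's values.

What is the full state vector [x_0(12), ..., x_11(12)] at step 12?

Simulating step by step:
t=0: [9, 44, 33, 14, 29, 60, 52, 16, 59, 35, 23, 50]
t=1: [25, 26, 26, 25, 27, 23, 24, 26, 23, 26, 26, 25]
t=2: [38, 38, 38, 38, 38, 38, 38, 38, 38, 38, 38, 38]
t=3: [37, 37, 37, 37, 37, 37, 37, 37, 37, 37, 37, 37]
t=4: [38, 38, 38, 38, 38, 38, 38, 38, 38, 38, 38, 38]
t=5: [37, 37, 37, 37, 37, 37, 37, 37, 37, 37, 37, 37]
t=6: [38, 38, 38, 38, 38, 38, 38, 38, 38, 38, 38, 38]
t=7: [37, 37, 37, 37, 37, 37, 37, 37, 37, 37, 37, 37]
t=8: [38, 38, 38, 38, 38, 38, 38, 38, 38, 38, 38, 38]
t=9: [37, 37, 37, 37, 37, 37, 37, 37, 37, 37, 37, 37]
t=10: [38, 38, 38, 38, 38, 38, 38, 38, 38, 38, 38, 38]
t=11: [37, 37, 37, 37, 37, 37, 37, 37, 37, 37, 37, 37]
t=12: [38, 38, 38, 38, 38, 38, 38, 38, 38, 38, 38, 38]

Answer: [38, 38, 38, 38, 38, 38, 38, 38, 38, 38, 38, 38]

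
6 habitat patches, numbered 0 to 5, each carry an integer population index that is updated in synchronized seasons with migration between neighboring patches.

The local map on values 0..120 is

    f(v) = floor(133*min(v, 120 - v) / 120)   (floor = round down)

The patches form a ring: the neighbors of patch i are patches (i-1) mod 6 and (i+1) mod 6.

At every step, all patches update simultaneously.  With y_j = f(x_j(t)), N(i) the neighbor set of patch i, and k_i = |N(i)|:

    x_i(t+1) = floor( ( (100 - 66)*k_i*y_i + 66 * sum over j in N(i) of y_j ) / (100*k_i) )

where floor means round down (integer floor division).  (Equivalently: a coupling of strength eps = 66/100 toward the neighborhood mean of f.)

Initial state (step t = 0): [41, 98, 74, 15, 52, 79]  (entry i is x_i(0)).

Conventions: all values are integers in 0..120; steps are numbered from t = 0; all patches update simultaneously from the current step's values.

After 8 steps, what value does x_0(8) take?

Answer: x_0(8) = 60

Derivation:
t=0: [41, 98, 74, 15, 52, 79]
t=1: [38, 39, 30, 40, 39, 48]
t=2: [45, 39, 39, 40, 46, 46]
t=3: [47, 44, 43, 45, 48, 49]
t=4: [51, 48, 47, 49, 52, 53]
t=5: [55, 53, 52, 54, 56, 57]
t=6: [60, 58, 57, 59, 61, 61]
t=7: [65, 64, 63, 64, 65, 65]
t=8: [60, 61, 62, 61, 60, 60]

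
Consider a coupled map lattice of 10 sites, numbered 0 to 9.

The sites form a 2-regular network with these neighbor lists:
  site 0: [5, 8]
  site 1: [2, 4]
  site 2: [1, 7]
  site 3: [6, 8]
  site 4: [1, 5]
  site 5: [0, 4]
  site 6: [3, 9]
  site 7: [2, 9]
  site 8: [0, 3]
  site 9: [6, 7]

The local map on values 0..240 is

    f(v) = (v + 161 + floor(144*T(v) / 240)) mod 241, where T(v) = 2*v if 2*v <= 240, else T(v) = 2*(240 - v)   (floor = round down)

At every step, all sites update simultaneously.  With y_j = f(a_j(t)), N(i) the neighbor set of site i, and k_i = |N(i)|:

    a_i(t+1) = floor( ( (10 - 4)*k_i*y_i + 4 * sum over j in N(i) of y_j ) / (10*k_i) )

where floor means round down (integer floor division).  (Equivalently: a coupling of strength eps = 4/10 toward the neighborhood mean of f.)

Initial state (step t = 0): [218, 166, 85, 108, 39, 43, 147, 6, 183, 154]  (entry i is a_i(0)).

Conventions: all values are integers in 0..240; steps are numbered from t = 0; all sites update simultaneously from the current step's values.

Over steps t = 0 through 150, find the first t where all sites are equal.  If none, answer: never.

Simulating step by step:
t=0: [218, 166, 85, 108, 39, 43, 147, 6, 183, 154]  (not all equal)
t=1: [135, 126, 133, 164, 40, 42, 173, 161, 166, 176]  (not all equal)
t=2: [145, 147, 180, 174, 43, 45, 173, 175, 175, 172]  (not all equal)
t=3: [145, 144, 173, 173, 47, 50, 173, 172, 174, 173]  (not all equal)
t=4: [148, 146, 174, 173, 55, 58, 173, 173, 174, 173]  (not all equal)
t=5: [150, 149, 174, 173, 69, 72, 173, 173, 174, 173]  (not all equal)
t=6: [157, 155, 174, 173, 93, 96, 173, 173, 174, 173]  (not all equal)
t=7: [166, 165, 173, 173, 136, 138, 173, 173, 173, 173]  (not all equal)
t=8: [175, 175, 173, 173, 179, 178, 173, 173, 173, 173]  (not all equal)
t=9: [172, 172, 173, 173, 172, 172, 173, 173, 173, 173]  (not all equal)
t=10: [173, 173, 173, 173, 173, 173, 173, 173, 173, 173]  (all equal)

Answer: 10
Key observation: Synchronization is absorbing here: once all sites are equal they stay equal, and step 10 is the first all-equal step.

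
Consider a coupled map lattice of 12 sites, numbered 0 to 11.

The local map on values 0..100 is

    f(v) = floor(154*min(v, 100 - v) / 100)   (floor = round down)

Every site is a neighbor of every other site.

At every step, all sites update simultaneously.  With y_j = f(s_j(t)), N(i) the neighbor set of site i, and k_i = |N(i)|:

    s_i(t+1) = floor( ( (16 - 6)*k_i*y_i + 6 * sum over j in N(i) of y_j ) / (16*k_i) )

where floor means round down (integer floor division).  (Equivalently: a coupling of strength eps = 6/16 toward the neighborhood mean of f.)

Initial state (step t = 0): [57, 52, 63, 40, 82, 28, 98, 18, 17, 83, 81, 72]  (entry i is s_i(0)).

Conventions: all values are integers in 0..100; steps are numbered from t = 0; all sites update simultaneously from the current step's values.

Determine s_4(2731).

Simulating step by step:
t=0: [57, 52, 63, 40, 82, 28, 98, 18, 17, 83, 81, 72]
t=1: [55, 59, 49, 52, 32, 41, 18, 32, 31, 31, 33, 41]
t=2: [63, 60, 67, 66, 51, 60, 38, 51, 50, 50, 52, 60]
t=3: [59, 62, 56, 57, 70, 62, 60, 70, 71, 71, 69, 62]
t=4: [59, 56, 62, 61, 49, 56, 58, 49, 48, 48, 50, 56]
t=5: [65, 67, 62, 63, 72, 67, 65, 72, 71, 71, 73, 67]
t=6: [51, 49, 54, 53, 45, 49, 51, 45, 45, 45, 44, 49]
t=7: [73, 73, 70, 71, 70, 73, 73, 70, 70, 70, 68, 73]
t=8: [42, 42, 45, 44, 45, 42, 42, 45, 45, 45, 46, 42]
t=9: [65, 65, 68, 66, 68, 65, 65, 68, 68, 68, 68, 65]
t=10: [52, 52, 49, 51, 49, 52, 52, 49, 49, 49, 49, 52]
t=11: [73, 73, 74, 74, 74, 73, 73, 74, 74, 74, 74, 73]
t=12: [40, 40, 40, 40, 40, 40, 40, 40, 40, 40, 40, 40]
t=13: [61, 61, 61, 61, 61, 61, 61, 61, 61, 61, 61, 61]
t=14: [60, 60, 60, 60, 60, 60, 60, 60, 60, 60, 60, 60]
t=15: [61, 61, 61, 61, 61, 61, 61, 61, 61, 61, 61, 61]

Answer: s_4(2731) = 61
Key observation: The state at step 13, [61, 61, 61, 61, 61, 61, 61, 61, 61, 61, 61, 61], reappears at step 15: the system is in a cycle of period 2 from step 13 on.  Therefore the state at step 2731 equals the state at step 13 + ((2731 - 13) mod 2) = 13, which is [61, 61, 61, 61, 61, 61, 61, 61, 61, 61, 61, 61].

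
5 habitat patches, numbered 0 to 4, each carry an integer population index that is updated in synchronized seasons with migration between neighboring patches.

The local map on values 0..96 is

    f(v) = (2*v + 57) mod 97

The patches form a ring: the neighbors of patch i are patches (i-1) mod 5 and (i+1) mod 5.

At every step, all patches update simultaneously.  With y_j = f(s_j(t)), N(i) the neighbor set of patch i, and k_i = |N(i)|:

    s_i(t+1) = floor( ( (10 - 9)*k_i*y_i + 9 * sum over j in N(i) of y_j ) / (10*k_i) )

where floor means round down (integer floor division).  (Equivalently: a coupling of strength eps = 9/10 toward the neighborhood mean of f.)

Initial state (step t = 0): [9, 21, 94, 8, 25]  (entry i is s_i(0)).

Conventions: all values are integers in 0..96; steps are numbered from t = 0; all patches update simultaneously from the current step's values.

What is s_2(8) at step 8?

Simulating step by step:
t=0: [9, 21, 94, 8, 25]
t=1: [12, 56, 38, 34, 67]
t=2: [82, 59, 48, 61, 58]
t=3: [72, 45, 77, 67, 56]
t=4: [55, 15, 66, 49, 52]
t=5: [74, 81, 74, 76, 64]
t=6: [51, 12, 19, 46, 20]
t=7: [42, 78, 69, 47, 51]
t=8: [40, 22, 32, 33, 50]

Answer: s_2(8) = 32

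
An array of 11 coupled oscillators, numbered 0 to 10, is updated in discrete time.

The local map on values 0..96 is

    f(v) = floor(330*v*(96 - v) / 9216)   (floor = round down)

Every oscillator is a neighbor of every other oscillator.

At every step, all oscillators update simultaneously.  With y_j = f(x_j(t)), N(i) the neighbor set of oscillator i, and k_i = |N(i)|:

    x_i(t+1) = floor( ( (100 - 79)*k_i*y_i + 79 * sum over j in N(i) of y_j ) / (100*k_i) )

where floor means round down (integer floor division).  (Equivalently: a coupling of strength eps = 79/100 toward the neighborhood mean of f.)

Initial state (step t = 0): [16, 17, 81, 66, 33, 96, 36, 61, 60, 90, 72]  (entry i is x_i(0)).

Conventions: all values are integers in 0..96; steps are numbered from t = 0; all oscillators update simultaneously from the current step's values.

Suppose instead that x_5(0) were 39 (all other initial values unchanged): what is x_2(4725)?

Simulating step by step:
t=0: [16, 17, 81, 66, 33, 39, 36, 61, 60, 90, 72]
t=1: [58, 59, 58, 62, 62, 63, 62, 62, 62, 55, 60]
t=2: [76, 76, 76, 76, 76, 76, 76, 76, 76, 76, 76]
t=3: [54, 54, 54, 54, 54, 54, 54, 54, 54, 54, 54]
t=4: [81, 81, 81, 81, 81, 81, 81, 81, 81, 81, 81]
t=5: [43, 43, 43, 43, 43, 43, 43, 43, 43, 43, 43]
t=6: [81, 81, 81, 81, 81, 81, 81, 81, 81, 81, 81]

Answer: x_2(4725) = 43
Key observation: The state at step 4, [81, 81, 81, 81, 81, 81, 81, 81, 81, 81, 81], reappears at step 6: the system is in a cycle of period 2 from step 4 on.  Therefore the state at step 4725 equals the state at step 4 + ((4725 - 4) mod 2) = 5, which is [43, 43, 43, 43, 43, 43, 43, 43, 43, 43, 43].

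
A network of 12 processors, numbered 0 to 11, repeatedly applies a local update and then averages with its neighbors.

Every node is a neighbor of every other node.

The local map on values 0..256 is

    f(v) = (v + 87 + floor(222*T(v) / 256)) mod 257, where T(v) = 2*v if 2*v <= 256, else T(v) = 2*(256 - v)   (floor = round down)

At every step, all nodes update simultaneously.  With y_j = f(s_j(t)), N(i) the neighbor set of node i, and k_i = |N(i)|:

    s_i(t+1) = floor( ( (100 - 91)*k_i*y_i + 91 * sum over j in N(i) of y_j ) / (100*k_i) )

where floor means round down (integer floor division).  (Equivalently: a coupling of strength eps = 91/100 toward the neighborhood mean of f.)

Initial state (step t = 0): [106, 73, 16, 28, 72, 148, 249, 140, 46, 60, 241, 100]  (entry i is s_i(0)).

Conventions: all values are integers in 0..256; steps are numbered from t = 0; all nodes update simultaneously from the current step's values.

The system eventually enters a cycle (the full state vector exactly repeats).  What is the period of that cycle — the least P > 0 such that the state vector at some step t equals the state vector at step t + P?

Simulating step by step:
t=0: [106, 73, 16, 28, 72, 148, 249, 140, 46, 60, 241, 100]
t=1: [129, 129, 129, 129, 128, 130, 129, 130, 130, 130, 129, 129]
t=2: [178, 178, 178, 178, 178, 178, 178, 178, 178, 178, 178, 178]
t=3: [143, 143, 143, 143, 143, 143, 143, 143, 143, 143, 143, 143]
t=4: [168, 168, 168, 168, 168, 168, 168, 168, 168, 168, 168, 168]
t=5: [150, 150, 150, 150, 150, 150, 150, 150, 150, 150, 150, 150]
t=6: [163, 163, 163, 163, 163, 163, 163, 163, 163, 163, 163, 163]
t=7: [154, 154, 154, 154, 154, 154, 154, 154, 154, 154, 154, 154]
t=8: [160, 160, 160, 160, 160, 160, 160, 160, 160, 160, 160, 160]
t=9: [156, 156, 156, 156, 156, 156, 156, 156, 156, 156, 156, 156]
t=10: [159, 159, 159, 159, 159, 159, 159, 159, 159, 159, 159, 159]
t=11: [157, 157, 157, 157, 157, 157, 157, 157, 157, 157, 157, 157]
t=12: [158, 158, 158, 158, 158, 158, 158, 158, 158, 158, 158, 158]
t=13: [157, 157, 157, 157, 157, 157, 157, 157, 157, 157, 157, 157]

Answer: 2
Key observation: The state at step 11, [157, 157, 157, 157, 157, 157, 157, 157, 157, 157, 157, 157], reappears at step 13 — and no state repeats earlier — so the cycle the system enters has period 2.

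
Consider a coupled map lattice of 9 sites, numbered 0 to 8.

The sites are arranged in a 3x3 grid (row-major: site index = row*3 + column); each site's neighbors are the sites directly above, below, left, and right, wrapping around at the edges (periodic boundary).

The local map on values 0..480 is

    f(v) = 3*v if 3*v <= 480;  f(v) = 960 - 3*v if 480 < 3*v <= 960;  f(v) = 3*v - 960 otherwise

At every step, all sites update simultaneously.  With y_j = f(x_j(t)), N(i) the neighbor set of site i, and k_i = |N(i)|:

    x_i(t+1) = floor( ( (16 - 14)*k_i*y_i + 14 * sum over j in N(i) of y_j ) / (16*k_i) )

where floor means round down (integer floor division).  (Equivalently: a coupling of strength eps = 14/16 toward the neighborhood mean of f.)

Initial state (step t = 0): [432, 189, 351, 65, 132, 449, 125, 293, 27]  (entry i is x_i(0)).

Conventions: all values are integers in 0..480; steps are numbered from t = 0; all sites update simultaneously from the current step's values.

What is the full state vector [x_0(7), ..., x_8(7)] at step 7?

Simulating step by step:
t=0: [432, 189, 351, 65, 132, 449, 125, 293, 27]
t=1: [273, 247, 273, 351, 280, 215, 198, 282, 214]
t=2: [196, 140, 234, 217, 177, 186, 191, 238, 244]
t=3: [347, 337, 343, 386, 354, 318, 301, 351, 311]
t=4: [92, 81, 44, 78, 88, 87, 94, 63, 52]
t=5: [229, 218, 221, 266, 235, 204, 222, 230, 208]
t=6: [265, 277, 313, 276, 269, 273, 264, 294, 306]
t=7: [119, 107, 106, 153, 124, 93, 112, 117, 94]

Answer: [119, 107, 106, 153, 124, 93, 112, 117, 94]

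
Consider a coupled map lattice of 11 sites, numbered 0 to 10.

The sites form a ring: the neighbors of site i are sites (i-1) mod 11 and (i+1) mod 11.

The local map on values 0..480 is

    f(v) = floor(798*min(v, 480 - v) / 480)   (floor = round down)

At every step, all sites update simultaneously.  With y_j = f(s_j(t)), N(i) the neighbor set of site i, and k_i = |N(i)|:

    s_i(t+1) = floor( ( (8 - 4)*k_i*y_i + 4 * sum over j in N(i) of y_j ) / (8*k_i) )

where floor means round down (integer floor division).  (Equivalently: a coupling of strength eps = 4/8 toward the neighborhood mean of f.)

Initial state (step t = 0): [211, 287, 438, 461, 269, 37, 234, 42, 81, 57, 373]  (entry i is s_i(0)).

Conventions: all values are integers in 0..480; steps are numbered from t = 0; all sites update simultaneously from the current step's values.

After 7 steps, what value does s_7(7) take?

Answer: s_7(7) = 300

Derivation:
t=0: [211, 287, 438, 461, 269, 37, 234, 42, 81, 57, 373]
t=1: [299, 264, 122, 120, 198, 215, 227, 165, 107, 124, 199]
t=2: [322, 305, 240, 232, 303, 355, 346, 275, 208, 229, 291]
t=3: [282, 310, 368, 365, 295, 232, 247, 311, 352, 354, 317]
t=4: [302, 269, 211, 218, 297, 366, 359, 289, 228, 225, 269]
t=5: [322, 336, 353, 344, 289, 220, 227, 303, 362, 369, 342]
t=6: [248, 237, 221, 245, 306, 356, 353, 290, 217, 198, 226]
t=7: [384, 385, 379, 359, 293, 228, 235, 300, 341, 348, 366]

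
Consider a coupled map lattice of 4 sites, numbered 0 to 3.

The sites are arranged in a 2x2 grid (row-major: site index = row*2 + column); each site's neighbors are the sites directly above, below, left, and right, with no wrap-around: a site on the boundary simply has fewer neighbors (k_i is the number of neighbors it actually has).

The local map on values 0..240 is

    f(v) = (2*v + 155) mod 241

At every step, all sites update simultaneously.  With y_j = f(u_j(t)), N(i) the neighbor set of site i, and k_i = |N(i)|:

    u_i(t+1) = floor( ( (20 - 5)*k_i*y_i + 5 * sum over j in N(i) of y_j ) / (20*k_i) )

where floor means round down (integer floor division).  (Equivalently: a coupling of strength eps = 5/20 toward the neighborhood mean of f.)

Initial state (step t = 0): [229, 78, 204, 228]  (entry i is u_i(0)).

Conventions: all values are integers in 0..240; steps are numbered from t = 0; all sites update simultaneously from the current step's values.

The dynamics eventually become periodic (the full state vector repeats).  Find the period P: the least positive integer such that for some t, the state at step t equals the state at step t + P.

Simulating step by step:
t=0: [229, 78, 204, 228]
t=1: [117, 85, 93, 115]
t=2: [134, 99, 111, 131]
t=3: [167, 128, 146, 163]
t=4: [52, 158, 185, 227]
t=5: [47, 190, 50, 129]
t=6: [14, 62, 33, 137]
t=7: [169, 74, 212, 173]
t=8: [28, 50, 76, 34]
t=9: [168, 64, 103, 177]
t=10: [27, 36, 94, 40]
t=11: [197, 225, 132, 217]
t=12: [87, 114, 155, 117]
t=13: [111, 136, 197, 156]
t=14: [133, 184, 95, 201]
t=15: [153, 62, 109, 74]
t=16: [186, 63, 134, 67]
t=17: [61, 41, 148, 63]
t=18: [82, 187, 167, 85]
t=19: [65, 55, 25, 69]
t=20: [61, 30, 165, 67]
t=21: [54, 171, 12, 63]
t=22: [40, 19, 142, 54]
t=23: [225, 176, 180, 65]
t=24: [99, 39, 45, 40]
t=25: [113, 218, 46, 205]
t=26: [119, 109, 32, 76]
t=27: [157, 126, 191, 93]
t=28: [198, 165, 82, 102]
t=29: [61, 25, 81, 98]
t=30: [62, 172, 75, 117]
t=31: [38, 36, 71, 121]
t=32: [208, 218, 90, 152]
t=33: [92, 120, 108, 188]
t=34: [109, 133, 115, 72]
t=35: [139, 158, 131, 84]
t=36: [194, 206, 166, 112]
t=37: [57, 88, 28, 114]
t=38: [58, 88, 179, 144]
t=39: [37, 96, 52, 166]
t=40: [187, 108, 42, 19]
t=41: [81, 127, 209, 190]
t=42: [89, 142, 84, 72]
t=43: [104, 167, 80, 78]
t=44: [101, 29, 79, 62]
t=45: [122, 179, 73, 64]
t=46: [129, 48, 70, 42]
t=47: [137, 58, 91, 187]
t=48: [156, 51, 101, 51]
t=49: [186, 42, 117, 28]
t=50: [82, 211, 143, 206]
t=51: [95, 91, 170, 100]
t=52: [91, 99, 37, 99]
t=53: [114, 110, 197, 126]
t=54: [131, 139, 88, 149]
t=55: [167, 192, 116, 194]
t=56: [30, 51, 118, 71]
t=57: [182, 45, 146, 62]
t=58: [54, 12, 163, 54]
t=59: [68, 139, 185, 68]
t=60: [66, 156, 44, 66]
t=61: [63, 181, 13, 63]
t=62: [57, 36, 145, 57]
t=63: [74, 177, 160, 74]
t=64: [79, 35, 191, 79]
t=65: [89, 186, 59, 89]
t=66: [78, 56, 47, 78]
t=67: [56, 37, 23, 56]
t=68: [73, 178, 157, 73]
t=69: [77, 36, 186, 77]
t=70: [85, 187, 50, 85]
t=71: [70, 56, 31, 70]
t=72: [70, 33, 176, 70]
t=73: [71, 179, 32, 71]
t=74: [73, 37, 178, 73]
t=75: [77, 186, 36, 77]
t=76: [85, 50, 187, 85]
t=77: [70, 31, 56, 70]
t=78: [70, 176, 33, 70]
t=79: [71, 32, 179, 71]
t=80: [73, 178, 37, 73]
t=81: [77, 36, 186, 77]

Answer: 12
Key observation: The state at step 69, [77, 36, 186, 77], reappears at step 81 — and no state repeats earlier — so the cycle the system enters has period 12.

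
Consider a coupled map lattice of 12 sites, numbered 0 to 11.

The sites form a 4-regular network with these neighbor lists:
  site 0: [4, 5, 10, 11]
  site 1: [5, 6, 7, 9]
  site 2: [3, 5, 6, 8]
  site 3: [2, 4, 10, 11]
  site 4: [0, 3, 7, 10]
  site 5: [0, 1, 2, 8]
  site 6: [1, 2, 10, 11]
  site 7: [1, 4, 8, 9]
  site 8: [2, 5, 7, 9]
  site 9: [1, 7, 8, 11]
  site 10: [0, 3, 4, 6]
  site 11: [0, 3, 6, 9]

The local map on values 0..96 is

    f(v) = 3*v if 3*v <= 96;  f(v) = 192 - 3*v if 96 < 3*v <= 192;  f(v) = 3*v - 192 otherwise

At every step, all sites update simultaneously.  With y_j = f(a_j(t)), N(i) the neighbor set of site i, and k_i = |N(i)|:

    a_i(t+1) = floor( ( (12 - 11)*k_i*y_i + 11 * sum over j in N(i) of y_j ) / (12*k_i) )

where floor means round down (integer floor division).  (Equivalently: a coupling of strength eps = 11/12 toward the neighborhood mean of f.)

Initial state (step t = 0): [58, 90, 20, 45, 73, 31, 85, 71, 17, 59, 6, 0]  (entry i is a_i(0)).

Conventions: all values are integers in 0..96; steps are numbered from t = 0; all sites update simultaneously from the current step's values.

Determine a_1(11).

Answer: a_1(11) = 24

Derivation:
t=0: [58, 90, 20, 45, 73, 31, 85, 71, 17, 59, 6, 0]
t=1: [33, 50, 65, 28, 28, 55, 41, 40, 47, 35, 39, 35]
t=2: [70, 61, 53, 64, 81, 45, 53, 66, 47, 65, 81, 83]
t=3: [51, 23, 35, 44, 21, 30, 37, 26, 26, 28, 27, 17]
t=4: [68, 82, 78, 69, 64, 70, 72, 73, 84, 70, 62, 64]
t=5: [6, 24, 30, 12, 13, 40, 25, 32, 29, 33, 12, 15]
t=6: [45, 83, 69, 51, 45, 67, 61, 74, 87, 76, 41, 54]
t=7: [42, 24, 30, 42, 49, 46, 39, 52, 26, 45, 42, 34]
t=8: [63, 56, 70, 72, 57, 74, 79, 60, 60, 68, 63, 68]
t=9: [15, 24, 26, 14, 11, 15, 16, 16, 17, 14, 21, 20]
t=10: [49, 47, 49, 57, 48, 60, 66, 49, 53, 56, 43, 45]
t=11: [45, 24, 20, 50, 43, 40, 50, 39, 31, 44, 32, 26]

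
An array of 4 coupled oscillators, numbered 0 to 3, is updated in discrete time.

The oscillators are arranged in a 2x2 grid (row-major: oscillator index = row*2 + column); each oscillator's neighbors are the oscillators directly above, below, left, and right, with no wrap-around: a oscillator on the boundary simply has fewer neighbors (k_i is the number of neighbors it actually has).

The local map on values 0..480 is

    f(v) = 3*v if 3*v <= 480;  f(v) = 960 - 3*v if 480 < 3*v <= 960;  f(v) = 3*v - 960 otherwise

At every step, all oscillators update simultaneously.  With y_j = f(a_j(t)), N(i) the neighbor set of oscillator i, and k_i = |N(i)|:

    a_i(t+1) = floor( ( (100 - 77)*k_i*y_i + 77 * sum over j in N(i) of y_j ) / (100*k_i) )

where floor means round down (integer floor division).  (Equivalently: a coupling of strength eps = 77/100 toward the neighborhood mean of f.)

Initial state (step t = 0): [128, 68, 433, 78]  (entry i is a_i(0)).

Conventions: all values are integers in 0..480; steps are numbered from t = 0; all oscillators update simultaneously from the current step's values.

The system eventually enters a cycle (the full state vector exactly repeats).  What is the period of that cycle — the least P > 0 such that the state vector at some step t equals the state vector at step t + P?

Simulating step by step:
t=0: [128, 68, 433, 78]
t=1: [297, 284, 315, 262]
t=2: [63, 118, 97, 87]
t=3: [291, 254, 240, 308]
t=4: [188, 92, 102, 176]
t=5: [315, 382, 389, 323]
t=6: [154, 52, 56, 153]
t=7: [231, 390, 393, 230]
t=8: [226, 255, 257, 227]
t=9: [212, 260, 259, 212]
t=10: [214, 290, 291, 214]
t=11: [141, 265, 264, 141]
t=12: [225, 363, 364, 225]
t=13: [166, 249, 249, 166]
t=14: [270, 404, 404, 270]
t=15: [228, 173, 173, 228]
t=16: [403, 313, 313, 403]
t=17: [73, 196, 196, 73]
t=18: [336, 254, 254, 336]
t=19: [163, 82, 82, 163]
t=20: [297, 419, 419, 297]
t=21: [244, 121, 121, 244]
t=22: [331, 259, 259, 331]
t=23: [148, 67, 67, 148]
t=24: [256, 388, 388, 256]
t=25: [201, 194, 194, 201]
t=26: [373, 361, 361, 373]
t=27: [131, 150, 150, 131]
t=28: [436, 406, 406, 436]
t=29: [278, 327, 327, 278]
t=30: [45, 101, 101, 45]
t=31: [264, 173, 173, 264]
t=32: [378, 230, 230, 378]
t=33: [247, 196, 196, 247]
t=34: [336, 254, 254, 336]

Answer: 16
Key observation: The state at step 18, [336, 254, 254, 336], reappears at step 34 — and no state repeats earlier — so the cycle the system enters has period 16.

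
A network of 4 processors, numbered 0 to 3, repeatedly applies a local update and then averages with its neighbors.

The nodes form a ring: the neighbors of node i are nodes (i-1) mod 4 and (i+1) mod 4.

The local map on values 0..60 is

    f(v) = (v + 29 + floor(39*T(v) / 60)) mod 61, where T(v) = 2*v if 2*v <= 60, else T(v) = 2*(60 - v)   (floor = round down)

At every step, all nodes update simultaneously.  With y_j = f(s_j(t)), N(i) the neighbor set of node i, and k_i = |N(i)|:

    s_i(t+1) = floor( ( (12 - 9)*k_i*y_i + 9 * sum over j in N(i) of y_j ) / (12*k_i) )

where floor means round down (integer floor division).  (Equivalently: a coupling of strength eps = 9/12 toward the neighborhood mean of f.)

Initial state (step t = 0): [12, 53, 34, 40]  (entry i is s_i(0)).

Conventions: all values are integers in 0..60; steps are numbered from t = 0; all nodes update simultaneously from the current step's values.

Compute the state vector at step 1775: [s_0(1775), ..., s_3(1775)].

Simulating step by step:
t=0: [12, 53, 34, 40]
t=1: [38, 41, 32, 42]
t=2: [33, 34, 33, 34]
t=3: [35, 35, 35, 35]
t=4: [35, 35, 35, 35]

Answer: [35, 35, 35, 35]
Key observation: The state at step 3, [35, 35, 35, 35], reappears at step 4: the system is in a cycle of period 1 from step 3 on.  Therefore the state at step 1775 equals the state at step 3 + ((1775 - 3) mod 1) = 3, which is [35, 35, 35, 35].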